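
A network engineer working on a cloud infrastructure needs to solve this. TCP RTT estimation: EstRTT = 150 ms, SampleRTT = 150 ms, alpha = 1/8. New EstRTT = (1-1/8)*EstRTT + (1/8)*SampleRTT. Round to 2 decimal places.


Given: EstRTT = 150 ms, SampleRTT = 150 ms, alpha = 1/8
New EstRTT = (1 - alpha) * EstRTT + alpha * SampleRTT
(7/8) * 150 = 131.25
(1/8) * 150 = 18.75
New EstRTT = 131.25 + 18.75 = 150 ms -> 150.00 ms (2 dp)

150.00


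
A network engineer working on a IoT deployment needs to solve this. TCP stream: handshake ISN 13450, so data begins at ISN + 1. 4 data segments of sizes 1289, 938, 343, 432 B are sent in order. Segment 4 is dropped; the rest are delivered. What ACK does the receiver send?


SYN uses sequence number 13450; first data byte = ISN + 1 = 13451.
Segment 1: SEQ = 13451, len = 1289 B, covers [13451, 14739]
Segment 2: SEQ = 14740, len = 938 B, covers [14740, 15677]
Segment 3: SEQ = 15678, len = 343 B, covers [15678, 16020]
Segment 4: SEQ = 16021, len = 432 B, covers [16021, 16452] [LOST]
In-order data received: bytes [13451, 16020] (segments 1..3).
Segment 4 missing -> gap begins at byte 16021.
Cumulative ACK = next expected in-order byte = 13451 + 1289 + 938 + 343 = 16021

16021


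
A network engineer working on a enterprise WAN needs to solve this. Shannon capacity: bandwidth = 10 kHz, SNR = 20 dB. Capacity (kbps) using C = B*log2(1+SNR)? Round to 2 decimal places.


Given: B = 10 kHz, SNR = 20 dB
SNR linear = 10^(20/10) = 100
1 + SNR = 101
log2(101) = 6.6582114828
C = 10 * 1000 * 6.6582114828 = 66582.1148 bps
C = 66.582115 kbps -> 66.58 kbps (2 dp)

66.58


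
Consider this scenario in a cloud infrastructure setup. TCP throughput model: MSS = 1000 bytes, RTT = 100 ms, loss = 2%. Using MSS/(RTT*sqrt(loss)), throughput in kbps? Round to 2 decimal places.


Given: MSS = 1000 bytes, RTT = 100 ms, loss = 2%
RTT in seconds = 100 / 1000 = 0.1
Loss rate = 2% = 0.02
sqrt(loss) = sqrt(0.02) = 0.141421356237
Throughput (bytes/s) = 1000 / (0.1 * 0.141421356237) = 70710.6781
Throughput (kbps) = 70710.6781 * 8 / 1000 = 565.685425 -> 565.69 kbps (2 dp)

565.69


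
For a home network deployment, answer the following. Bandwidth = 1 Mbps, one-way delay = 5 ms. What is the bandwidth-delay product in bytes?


Given: bandwidth = 1 Mbps, delay = 5 ms
BDP in bits = 1 * 10^6 * 5 / 1000
BDP in bits = 5000
BDP in bytes = 5000 / 8 = 625

625


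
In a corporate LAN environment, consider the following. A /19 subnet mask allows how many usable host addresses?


Given: subnet mask /19
Host bits = 32 - 19 = 13
Total addresses = 2^13 = 8192
Usable hosts = 8192 - 2 (network + broadcast) = 8190

8190


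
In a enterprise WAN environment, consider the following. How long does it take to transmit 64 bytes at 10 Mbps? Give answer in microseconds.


Given: packet = 64 bytes, bandwidth = 10 Mbps
Packet in bits = 64 * 8 = 512 bits
Bandwidth = 10 * 10^6 = 10000000 bps
Time = 512 / 10000000 seconds
Time in us = 512 * 10^6 / 10000000 = 51.2

51.2


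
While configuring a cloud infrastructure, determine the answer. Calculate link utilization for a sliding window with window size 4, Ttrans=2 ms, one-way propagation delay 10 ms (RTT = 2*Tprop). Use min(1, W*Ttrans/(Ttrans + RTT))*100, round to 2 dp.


Given: W = 4, Ttrans = 2 ms, RTT = 20 ms (= 2 * Tprop, Tprop = 10 ms)
Cycle time = Ttrans + RTT = 2 + 20 = 22 ms (first packet sent until its ACK returns)
W * Ttrans = 4 * 2 = 8 ms of sending per cycle
W * Ttrans / (Ttrans + RTT) = 8 / 22 = 0.363636
U = min(1, 0.363636) = 0.363636
U% = 36.36%

36.36


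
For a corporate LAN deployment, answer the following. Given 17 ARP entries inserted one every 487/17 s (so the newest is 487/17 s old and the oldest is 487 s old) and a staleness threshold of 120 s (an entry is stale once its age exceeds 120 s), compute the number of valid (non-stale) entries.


Ages are k * 487/17 s for k = 1..17 (spacing = 28.6471 s).
Entry k is valid iff k * 487/17 <= 120 iff k <= 17 * 120 / 487 = 4.1889
n_valid = floor(4.1889) = 4
(n_stale = 17 - 4 = 13)

4


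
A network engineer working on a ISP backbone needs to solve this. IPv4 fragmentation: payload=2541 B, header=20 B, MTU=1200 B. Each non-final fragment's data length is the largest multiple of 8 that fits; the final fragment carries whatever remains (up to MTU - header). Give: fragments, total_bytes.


Max data per non-final fragment = floor((MTU - header)/8)*8 = floor((1200 - 20)/8)*8 = floor(1180/8)*8 = 1176 B
Final fragment needs no 8-byte alignment: it can carry up to MTU - header = 1180 B
Non-final fragments needed = ceil((payload - 1180) / 1176) = ceil(1361/1176) = ceil(1.1573) = 2
Number of fragments = 2 + 1 = 3
Fragment sizes (data): 2 * 1176 B + 189 B (last, 189 <= 1180 OK)
Total bytes sent = payload + n_frags * header = 2541 + 3*20 = 2541 + 60 = 2601 B

3, 2601


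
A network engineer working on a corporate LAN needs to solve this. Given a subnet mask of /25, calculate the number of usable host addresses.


Given: subnet mask /25
Host bits = 32 - 25 = 7
Total addresses = 2^7 = 128
Usable hosts = 128 - 2 (network + broadcast) = 126

126


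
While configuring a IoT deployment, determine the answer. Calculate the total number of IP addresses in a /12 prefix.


Given: CIDR prefix /12
Host bits = 32 - 12 = 20
Total addresses = 2^20 = 1048576

1048576


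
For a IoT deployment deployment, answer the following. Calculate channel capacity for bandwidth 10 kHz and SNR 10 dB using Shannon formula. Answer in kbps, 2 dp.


Given: B = 10 kHz, SNR = 10 dB
SNR linear = 10^(10/10) = 10
1 + SNR = 11
log2(11) = 3.4594316186
C = 10 * 1000 * 3.4594316186 = 34594.3162 bps
C = 34.594316 kbps -> 34.59 kbps (2 dp)

34.59


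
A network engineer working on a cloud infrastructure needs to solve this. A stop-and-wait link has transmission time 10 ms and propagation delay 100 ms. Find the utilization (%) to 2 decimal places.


Given: Ttrans = 10 ms, Tprop = 100 ms
RTT = 2 * Tprop = 2 * 100 = 200 ms
U = Ttrans / (Ttrans + RTT)
U = 10 / (10 + 200)
U = 10 / 210 = 0.047619
U% = 4.76%

4.76


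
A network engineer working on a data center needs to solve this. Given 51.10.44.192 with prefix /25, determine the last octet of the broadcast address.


Given: IP = 51.10.44.192, prefix = /25
Host bits = 32 - 25 = 7
Network last octet = 192 AND mask = 128
Host part size = 2^7 - 1 = 127
Broadcast last octet = 128 OR 127 = 255

255


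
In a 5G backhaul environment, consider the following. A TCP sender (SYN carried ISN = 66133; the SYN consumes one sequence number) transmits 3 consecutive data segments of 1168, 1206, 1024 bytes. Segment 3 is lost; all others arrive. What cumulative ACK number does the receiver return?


SYN uses sequence number 66133; first data byte = ISN + 1 = 66134.
Segment 1: SEQ = 66134, len = 1168 B, covers [66134, 67301]
Segment 2: SEQ = 67302, len = 1206 B, covers [67302, 68507]
Segment 3: SEQ = 68508, len = 1024 B, covers [68508, 69531] [LOST]
In-order data received: bytes [66134, 68507] (segments 1..2).
Segment 3 missing -> gap begins at byte 68508.
Cumulative ACK = next expected in-order byte = 66134 + 1168 + 1206 = 68508

68508


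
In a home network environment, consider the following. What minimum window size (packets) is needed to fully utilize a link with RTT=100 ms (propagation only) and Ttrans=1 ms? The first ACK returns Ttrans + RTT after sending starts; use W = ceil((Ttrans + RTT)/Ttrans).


Given: Ttrans = 1 ms, RTT = 100 ms (= 2 * Tprop, Tprop = 50 ms)
Time until first ACK returns = Ttrans + RTT = 1 + 100 = 101 ms
Need W * Ttrans >= Ttrans + RTT  ->  W >= (Ttrans + RTT) / Ttrans
(Ttrans + RTT) / Ttrans = 101 / 1 = 101
W_min = ceil(101) = 101

101


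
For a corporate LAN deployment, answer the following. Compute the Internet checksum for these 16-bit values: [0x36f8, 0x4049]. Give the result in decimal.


Given words: [0x36f8, 0x4049]
Step 1: Sum all words
Raw sum = 14072 + 16457 = 30529
One's complement = ~30529 & 0xFFFF = 35006

35006


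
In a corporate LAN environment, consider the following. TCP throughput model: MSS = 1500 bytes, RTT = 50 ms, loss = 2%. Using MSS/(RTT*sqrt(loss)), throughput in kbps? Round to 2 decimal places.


Given: MSS = 1500 bytes, RTT = 50 ms, loss = 2%
RTT in seconds = 50 / 1000 = 0.05
Loss rate = 2% = 0.02
sqrt(loss) = sqrt(0.02) = 0.141421356237
Throughput (bytes/s) = 1500 / (0.05 * 0.141421356237) = 212132.0344
Throughput (kbps) = 212132.0344 * 8 / 1000 = 1697.056275 -> 1697.06 kbps (2 dp)

1697.06


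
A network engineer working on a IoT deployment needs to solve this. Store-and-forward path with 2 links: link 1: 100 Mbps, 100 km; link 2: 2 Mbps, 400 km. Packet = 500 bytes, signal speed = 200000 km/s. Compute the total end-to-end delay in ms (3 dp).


Packet = 500 bytes = 4000 bits. Store-and-forward: sum (t_trans + t_prop) per link.
Link 1: t_trans = 4000/(100*10^6) s = 0.0400 ms; t_prop = 100/200000 s = 0.5000 ms; subtotal = 0.5400 ms
Link 2: t_trans = 4000/(2*10^6) s = 2.0000 ms; t_prop = 400/200000 s = 2.0000 ms; subtotal = 4.0000 ms
End-to-end = 0.5400 + 4.0000 = 4.5400 ms -> 4.540 ms (3 dp)

4.540


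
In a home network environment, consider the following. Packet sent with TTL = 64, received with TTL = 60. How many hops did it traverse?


Given: initial TTL = 64, received TTL = 60
Hops = initial TTL - received TTL
Hops = 64 - 60 = 4

4


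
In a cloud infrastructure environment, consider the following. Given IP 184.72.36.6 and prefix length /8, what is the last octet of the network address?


Given: IP = 184.72.36.6, prefix = /8
Subnet mask = 255.0.0.0
Last octet of IP: 6
Last octet of mask: 0
Network last octet = 6 AND 0 = 0

0


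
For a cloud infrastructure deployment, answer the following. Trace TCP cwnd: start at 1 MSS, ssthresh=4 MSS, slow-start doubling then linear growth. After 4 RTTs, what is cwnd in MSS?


RTT 0: cwnd = 1 MSS (initial)
RTT 1: cwnd = 2 MSS (slow start, doubled)
RTT 2: cwnd = 4 MSS (slow start, doubled)
RTT 3: cwnd = 5 MSS (congestion avoidance, +1)
RTT 4: cwnd = 6 MSS (congestion avoidance, +1)

6


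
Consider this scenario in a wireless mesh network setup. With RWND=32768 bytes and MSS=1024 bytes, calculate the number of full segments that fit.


Given: RWND = 32768 bytes, MSS = 1024 bytes
Full segments = floor(RWND / MSS)
Full segments = floor(32768 / 1024)
Full segments = floor(32.0) = 32

32


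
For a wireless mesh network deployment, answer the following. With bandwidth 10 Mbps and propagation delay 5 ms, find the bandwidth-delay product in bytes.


Given: bandwidth = 10 Mbps, delay = 5 ms
BDP in bits = 10 * 10^6 * 5 / 1000
BDP in bits = 50000
BDP in bytes = 50000 / 8 = 6250

6250


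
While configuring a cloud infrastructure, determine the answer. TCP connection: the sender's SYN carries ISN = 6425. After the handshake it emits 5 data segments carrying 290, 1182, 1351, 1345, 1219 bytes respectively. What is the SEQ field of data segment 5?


The SYN occupies sequence number ISN = 6425, so the first data byte is ISN + 1 = 6426.
SEQ of data segment i = (ISN + 1) + sum of payload sizes of segments 1..i-1.
Segment 1: SEQ = 6426, payload = 290 bytes
Segment 2: SEQ = 6716, payload = 1182 bytes
Segment 3: SEQ = 7898, payload = 1351 bytes
Segment 4: SEQ = 9249, payload = 1345 bytes
Segment 5: SEQ = 10594, payload = 1219 bytes
SEQ of segment 5 = 6426 + 290 + 1182 + 1351 + 1345 = 10594

10594


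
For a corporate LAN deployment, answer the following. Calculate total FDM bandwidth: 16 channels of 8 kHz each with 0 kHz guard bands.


Given: 16 channels, 8 kHz each, guard = 0 kHz
Channel bandwidth = 16 * 8 = 128 kHz
Guard bands = 15 gaps * 0 kHz = 0 kHz
Total = 128 + 0 = 128 kHz

128


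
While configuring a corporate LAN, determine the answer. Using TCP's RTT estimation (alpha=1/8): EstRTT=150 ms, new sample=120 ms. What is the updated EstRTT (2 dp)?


Given: EstRTT = 150 ms, SampleRTT = 120 ms, alpha = 1/8
New EstRTT = (1 - alpha) * EstRTT + alpha * SampleRTT
(7/8) * 150 = 131.25
(1/8) * 120 = 15
New EstRTT = 131.25 + 15 = 146.25 ms -> 146.25 ms (2 dp)

146.25


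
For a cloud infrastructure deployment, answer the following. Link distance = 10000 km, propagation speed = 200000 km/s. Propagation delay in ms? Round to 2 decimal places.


Given: distance = 10000 km, speed = 200000 km/s
Delay = distance / speed = 10000 / 200000 seconds
Delay in ms = 10000 * 1000 / 200000
Delay = 50.0000 ms
Rounded to 2 dp = 50.00 ms

50.00


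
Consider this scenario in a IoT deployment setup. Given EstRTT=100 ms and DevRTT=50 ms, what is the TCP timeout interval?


Given: EstRTT = 100 ms, DevRTT = 50 ms
Timeout = EstRTT + 4 * DevRTT
4 * DevRTT = 4 * 50 = 200
Timeout = 100 + 200 = 300 ms

300


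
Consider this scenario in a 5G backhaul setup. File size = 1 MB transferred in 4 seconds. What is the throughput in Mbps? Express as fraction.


Given: file = 1 MB, time = 4 s
File in Mb = 1 * 8 = 8 Mb
Throughput = 8 / 4 Mbps
Throughput = 2 Mbps

2


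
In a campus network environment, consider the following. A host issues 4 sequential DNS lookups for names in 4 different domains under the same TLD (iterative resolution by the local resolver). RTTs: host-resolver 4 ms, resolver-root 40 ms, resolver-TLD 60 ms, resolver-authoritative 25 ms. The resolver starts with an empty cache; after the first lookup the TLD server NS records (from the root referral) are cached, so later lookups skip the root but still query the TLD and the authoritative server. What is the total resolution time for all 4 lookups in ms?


Lookup 1 (cold cache): local + root + TLD + auth = 4 + 40 + 60 + 25 = 129 ms
Lookups 2..4 (TLD NS cached -> skip root; new domain -> still ask TLD and auth): local + TLD + auth = 4 + 60 + 25 = 89 ms each
Remaining 3 lookups: 3 * 89 = 267 ms
Total = 129 + 267 = 396 ms

396


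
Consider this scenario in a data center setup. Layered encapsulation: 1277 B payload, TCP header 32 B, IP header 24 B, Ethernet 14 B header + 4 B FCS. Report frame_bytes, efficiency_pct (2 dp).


TCP segment = 1277 + 32 = 1309 B
IP packet = 1309 + 24 = 1333 B
Ethernet frame = 1333 + 14 + 4 = 1351 B
Efficiency = app / frame = 1277 / 1351 = 0.945226 = 94.5226% -> 94.52% (2 dp)

1351, 94.52


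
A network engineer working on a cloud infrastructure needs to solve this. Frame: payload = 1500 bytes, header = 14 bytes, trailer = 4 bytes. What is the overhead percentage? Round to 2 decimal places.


Given: payload = 1500 B, header = 14 B, trailer = 4 B
Overhead bytes = header + trailer = 14 + 4 = 18
Total frame = payload + overhead = 1500 + 18 = 1518
Overhead % = 18 / 1518 * 100 = 1.1858% -> 1.19% (2 dp)

1.19


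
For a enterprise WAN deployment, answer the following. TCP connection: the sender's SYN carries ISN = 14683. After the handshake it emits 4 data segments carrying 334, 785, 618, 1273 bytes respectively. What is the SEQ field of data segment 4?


The SYN occupies sequence number ISN = 14683, so the first data byte is ISN + 1 = 14684.
SEQ of data segment i = (ISN + 1) + sum of payload sizes of segments 1..i-1.
Segment 1: SEQ = 14684, payload = 334 bytes
Segment 2: SEQ = 15018, payload = 785 bytes
Segment 3: SEQ = 15803, payload = 618 bytes
Segment 4: SEQ = 16421, payload = 1273 bytes
SEQ of segment 4 = 14684 + 334 + 785 + 618 = 16421

16421


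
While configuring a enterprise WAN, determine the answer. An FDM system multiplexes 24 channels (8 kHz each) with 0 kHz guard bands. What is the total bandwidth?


Given: 24 channels, 8 kHz each, guard = 0 kHz
Channel bandwidth = 24 * 8 = 192 kHz
Guard bands = 23 gaps * 0 kHz = 0 kHz
Total = 192 + 0 = 192 kHz

192


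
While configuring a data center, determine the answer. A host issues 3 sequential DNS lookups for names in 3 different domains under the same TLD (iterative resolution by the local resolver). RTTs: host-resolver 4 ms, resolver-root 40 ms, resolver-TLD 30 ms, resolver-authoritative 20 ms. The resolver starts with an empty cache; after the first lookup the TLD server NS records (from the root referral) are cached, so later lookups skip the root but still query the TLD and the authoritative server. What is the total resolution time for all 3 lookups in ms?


Lookup 1 (cold cache): local + root + TLD + auth = 4 + 40 + 30 + 20 = 94 ms
Lookups 2..3 (TLD NS cached -> skip root; new domain -> still ask TLD and auth): local + TLD + auth = 4 + 30 + 20 = 54 ms each
Remaining 2 lookups: 2 * 54 = 108 ms
Total = 94 + 108 = 202 ms

202


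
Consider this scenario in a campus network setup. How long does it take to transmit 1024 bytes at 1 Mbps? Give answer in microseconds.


Given: packet = 1024 bytes, bandwidth = 1 Mbps
Packet in bits = 1024 * 8 = 8192 bits
Bandwidth = 1 * 10^6 = 1000000 bps
Time = 8192 / 1000000 seconds
Time in us = 8192 * 10^6 / 1000000 = 8192

8192


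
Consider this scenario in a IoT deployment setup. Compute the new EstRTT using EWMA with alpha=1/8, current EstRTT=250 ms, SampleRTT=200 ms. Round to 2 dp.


Given: EstRTT = 250 ms, SampleRTT = 200 ms, alpha = 1/8
New EstRTT = (1 - alpha) * EstRTT + alpha * SampleRTT
(7/8) * 250 = 218.75
(1/8) * 200 = 25
New EstRTT = 218.75 + 25 = 243.75 ms -> 243.75 ms (2 dp)

243.75


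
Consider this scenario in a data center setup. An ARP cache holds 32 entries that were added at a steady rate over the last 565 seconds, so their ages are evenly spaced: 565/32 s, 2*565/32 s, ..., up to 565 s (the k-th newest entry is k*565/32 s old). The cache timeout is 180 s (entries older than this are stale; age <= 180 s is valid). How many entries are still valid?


Ages are k * 565/32 s for k = 1..32 (spacing = 17.6562 s).
Entry k is valid iff k * 565/32 <= 180 iff k <= 32 * 180 / 565 = 10.1947
n_valid = floor(10.1947) = 10
(n_stale = 32 - 10 = 22)

10


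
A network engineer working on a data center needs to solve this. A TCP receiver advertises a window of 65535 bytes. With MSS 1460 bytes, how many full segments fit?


Given: RWND = 65535 bytes, MSS = 1460 bytes
Full segments = floor(RWND / MSS)
Full segments = floor(65535 / 1460)
Full segments = floor(44.887) = 44

44


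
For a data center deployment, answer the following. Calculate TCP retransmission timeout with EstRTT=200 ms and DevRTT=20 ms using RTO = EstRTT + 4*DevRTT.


Given: EstRTT = 200 ms, DevRTT = 20 ms
Timeout = EstRTT + 4 * DevRTT
4 * DevRTT = 4 * 20 = 80
Timeout = 200 + 80 = 280 ms

280


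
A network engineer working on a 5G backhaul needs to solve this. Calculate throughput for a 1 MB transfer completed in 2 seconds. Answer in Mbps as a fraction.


Given: file = 1 MB, time = 2 s
File in Mb = 1 * 8 = 8 Mb
Throughput = 8 / 2 Mbps
Throughput = 4 Mbps

4


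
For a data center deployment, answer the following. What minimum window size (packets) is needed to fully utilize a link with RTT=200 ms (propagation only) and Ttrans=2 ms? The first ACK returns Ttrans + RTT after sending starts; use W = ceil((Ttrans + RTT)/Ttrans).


Given: Ttrans = 2 ms, RTT = 200 ms (= 2 * Tprop, Tprop = 100 ms)
Time until first ACK returns = Ttrans + RTT = 2 + 200 = 202 ms
Need W * Ttrans >= Ttrans + RTT  ->  W >= (Ttrans + RTT) / Ttrans
(Ttrans + RTT) / Ttrans = 202 / 2 = 101
W_min = ceil(101) = 101

101


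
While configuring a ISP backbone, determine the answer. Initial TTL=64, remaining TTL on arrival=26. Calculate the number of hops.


Given: initial TTL = 64, received TTL = 26
Hops = initial TTL - received TTL
Hops = 64 - 26 = 38

38


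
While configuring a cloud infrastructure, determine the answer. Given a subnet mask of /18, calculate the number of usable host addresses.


Given: subnet mask /18
Host bits = 32 - 18 = 14
Total addresses = 2^14 = 16384
Usable hosts = 16384 - 2 (network + broadcast) = 16382

16382


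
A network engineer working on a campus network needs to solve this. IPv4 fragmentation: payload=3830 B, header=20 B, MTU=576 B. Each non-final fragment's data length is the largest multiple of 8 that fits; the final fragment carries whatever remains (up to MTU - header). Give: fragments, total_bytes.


Max data per non-final fragment = floor((MTU - header)/8)*8 = floor((576 - 20)/8)*8 = floor(556/8)*8 = 552 B
Final fragment needs no 8-byte alignment: it can carry up to MTU - header = 556 B
Non-final fragments needed = ceil((payload - 556) / 552) = ceil(3274/552) = ceil(5.9312) = 6
Number of fragments = 6 + 1 = 7
Fragment sizes (data): 6 * 552 B + 518 B (last, 518 <= 556 OK)
Total bytes sent = payload + n_frags * header = 3830 + 7*20 = 3830 + 140 = 3970 B

7, 3970


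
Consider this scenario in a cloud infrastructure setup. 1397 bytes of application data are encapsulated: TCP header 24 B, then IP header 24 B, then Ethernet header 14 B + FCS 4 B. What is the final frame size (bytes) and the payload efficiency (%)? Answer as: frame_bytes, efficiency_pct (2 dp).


TCP segment = 1397 + 24 = 1421 B
IP packet = 1421 + 24 = 1445 B
Ethernet frame = 1445 + 14 + 4 = 1463 B
Efficiency = app / frame = 1397 / 1463 = 0.954887 = 95.4887% -> 95.49% (2 dp)

1463, 95.49


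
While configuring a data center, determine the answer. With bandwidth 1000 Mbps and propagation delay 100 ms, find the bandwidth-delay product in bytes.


Given: bandwidth = 1000 Mbps, delay = 100 ms
BDP in bits = 1000 * 10^6 * 100 / 1000
BDP in bits = 100000000
BDP in bytes = 100000000 / 8 = 12500000

12500000


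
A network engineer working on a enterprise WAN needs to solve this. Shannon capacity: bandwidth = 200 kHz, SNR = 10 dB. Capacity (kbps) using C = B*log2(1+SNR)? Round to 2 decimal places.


Given: B = 200 kHz, SNR = 10 dB
SNR linear = 10^(10/10) = 10
1 + SNR = 11
log2(11) = 3.4594316186
C = 200 * 1000 * 3.4594316186 = 691886.3237 bps
C = 691.886324 kbps -> 691.89 kbps (2 dp)

691.89


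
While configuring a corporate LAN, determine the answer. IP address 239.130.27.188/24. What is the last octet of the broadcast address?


Given: IP = 239.130.27.188, prefix = /24
Host bits = 32 - 24 = 8
Network last octet = 188 AND mask = 0
Host part size = 2^8 - 1 = 255
Broadcast last octet = 0 OR 255 = 255

255


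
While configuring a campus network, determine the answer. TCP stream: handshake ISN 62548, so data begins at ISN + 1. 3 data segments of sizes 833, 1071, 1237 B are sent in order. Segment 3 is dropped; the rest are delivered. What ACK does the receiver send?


SYN uses sequence number 62548; first data byte = ISN + 1 = 62549.
Segment 1: SEQ = 62549, len = 833 B, covers [62549, 63381]
Segment 2: SEQ = 63382, len = 1071 B, covers [63382, 64452]
Segment 3: SEQ = 64453, len = 1237 B, covers [64453, 65689] [LOST]
In-order data received: bytes [62549, 64452] (segments 1..2).
Segment 3 missing -> gap begins at byte 64453.
Cumulative ACK = next expected in-order byte = 62549 + 833 + 1071 = 64453

64453


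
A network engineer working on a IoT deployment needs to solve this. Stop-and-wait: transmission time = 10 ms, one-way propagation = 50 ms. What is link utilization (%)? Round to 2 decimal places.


Given: Ttrans = 10 ms, Tprop = 50 ms
RTT = 2 * Tprop = 2 * 50 = 100 ms
U = Ttrans / (Ttrans + RTT)
U = 10 / (10 + 100)
U = 10 / 110 = 0.090909
U% = 9.09%

9.09


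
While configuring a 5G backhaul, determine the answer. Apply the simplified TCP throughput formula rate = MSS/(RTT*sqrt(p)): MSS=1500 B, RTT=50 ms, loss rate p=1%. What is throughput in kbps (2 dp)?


Given: MSS = 1500 bytes, RTT = 50 ms, loss = 1%
RTT in seconds = 50 / 1000 = 0.05
Loss rate = 1% = 0.01
sqrt(loss) = sqrt(0.01) = 0.1
Throughput (bytes/s) = 1500 / (0.05 * 0.1) = 300000.0000
Throughput (kbps) = 300000.0000 * 8 / 1000 = 2400.000000 -> 2400.00 kbps (2 dp)

2400.00


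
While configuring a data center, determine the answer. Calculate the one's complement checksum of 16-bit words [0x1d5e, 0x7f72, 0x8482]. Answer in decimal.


Given words: [0x1d5e, 0x7f72, 0x8482]
Step 1: Sum all words
Raw sum = 7518 + 32626 + 33922 = 74066
Step 2: Fold carry: (8530 + 1) = 8531
One's complement = ~8531 & 0xFFFF = 57004

57004


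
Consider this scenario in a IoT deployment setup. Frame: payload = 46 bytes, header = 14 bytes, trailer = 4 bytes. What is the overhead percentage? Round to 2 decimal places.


Given: payload = 46 B, header = 14 B, trailer = 4 B
Overhead bytes = header + trailer = 14 + 4 = 18
Total frame = payload + overhead = 46 + 18 = 64
Overhead % = 18 / 64 * 100 = 28.1250% -> 28.13% (2 dp)

28.13


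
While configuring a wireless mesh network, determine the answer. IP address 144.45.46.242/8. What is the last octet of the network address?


Given: IP = 144.45.46.242, prefix = /8
Subnet mask = 255.0.0.0
Last octet of IP: 242
Last octet of mask: 0
Network last octet = 242 AND 0 = 0

0


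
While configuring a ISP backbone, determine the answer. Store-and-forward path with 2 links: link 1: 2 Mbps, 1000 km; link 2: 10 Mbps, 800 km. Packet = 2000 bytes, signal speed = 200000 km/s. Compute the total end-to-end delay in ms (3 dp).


Packet = 2000 bytes = 16000 bits. Store-and-forward: sum (t_trans + t_prop) per link.
Link 1: t_trans = 16000/(2*10^6) s = 8.0000 ms; t_prop = 1000/200000 s = 5.0000 ms; subtotal = 13.0000 ms
Link 2: t_trans = 16000/(10*10^6) s = 1.6000 ms; t_prop = 800/200000 s = 4.0000 ms; subtotal = 5.6000 ms
End-to-end = 13.0000 + 5.6000 = 18.6000 ms -> 18.600 ms (3 dp)

18.600


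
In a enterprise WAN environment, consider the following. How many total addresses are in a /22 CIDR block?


Given: CIDR prefix /22
Host bits = 32 - 22 = 10
Total addresses = 2^10 = 1024

1024


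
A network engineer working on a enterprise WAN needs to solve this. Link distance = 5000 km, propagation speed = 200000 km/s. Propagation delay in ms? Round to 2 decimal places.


Given: distance = 5000 km, speed = 200000 km/s
Delay = distance / speed = 5000 / 200000 seconds
Delay in ms = 5000 * 1000 / 200000
Delay = 25.0000 ms
Rounded to 2 dp = 25.00 ms

25.00


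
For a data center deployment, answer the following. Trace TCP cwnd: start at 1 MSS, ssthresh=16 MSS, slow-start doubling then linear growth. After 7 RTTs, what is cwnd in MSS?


RTT 0: cwnd = 1 MSS (initial)
RTT 1: cwnd = 2 MSS (slow start, doubled)
RTT 2: cwnd = 4 MSS (slow start, doubled)
RTT 3: cwnd = 8 MSS (slow start, doubled)
RTT 4: cwnd = 16 MSS (slow start, doubled)
RTT 5: cwnd = 17 MSS (congestion avoidance, +1)
RTT 6: cwnd = 18 MSS (congestion avoidance, +1)
RTT 7: cwnd = 19 MSS (congestion avoidance, +1)

19


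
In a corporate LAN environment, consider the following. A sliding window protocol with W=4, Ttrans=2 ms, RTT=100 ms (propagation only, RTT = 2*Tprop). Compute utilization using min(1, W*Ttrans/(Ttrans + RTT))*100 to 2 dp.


Given: W = 4, Ttrans = 2 ms, RTT = 100 ms (= 2 * Tprop, Tprop = 50 ms)
Cycle time = Ttrans + RTT = 2 + 100 = 102 ms (first packet sent until its ACK returns)
W * Ttrans = 4 * 2 = 8 ms of sending per cycle
W * Ttrans / (Ttrans + RTT) = 8 / 102 = 0.078431
U = min(1, 0.078431) = 0.078431
U% = 7.84%

7.84


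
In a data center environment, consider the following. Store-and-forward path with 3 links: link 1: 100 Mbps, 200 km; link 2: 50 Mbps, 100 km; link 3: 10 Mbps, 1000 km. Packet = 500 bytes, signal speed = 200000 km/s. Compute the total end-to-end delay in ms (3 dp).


Packet = 500 bytes = 4000 bits. Store-and-forward: sum (t_trans + t_prop) per link.
Link 1: t_trans = 4000/(100*10^6) s = 0.0400 ms; t_prop = 200/200000 s = 1.0000 ms; subtotal = 1.0400 ms
Link 2: t_trans = 4000/(50*10^6) s = 0.0800 ms; t_prop = 100/200000 s = 0.5000 ms; subtotal = 0.5800 ms
Link 3: t_trans = 4000/(10*10^6) s = 0.4000 ms; t_prop = 1000/200000 s = 5.0000 ms; subtotal = 5.4000 ms
End-to-end = 1.0400 + 0.5800 + 5.4000 = 7.0200 ms -> 7.020 ms (3 dp)

7.020


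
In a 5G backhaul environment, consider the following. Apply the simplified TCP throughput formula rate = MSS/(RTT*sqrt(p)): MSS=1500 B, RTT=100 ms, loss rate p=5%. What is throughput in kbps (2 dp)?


Given: MSS = 1500 bytes, RTT = 100 ms, loss = 5%
RTT in seconds = 100 / 1000 = 0.1
Loss rate = 5% = 0.05
sqrt(loss) = sqrt(0.05) = 0.223606797750
Throughput (bytes/s) = 1500 / (0.1 * 0.223606797750) = 67082.0393
Throughput (kbps) = 67082.0393 * 8 / 1000 = 536.656315 -> 536.66 kbps (2 dp)

536.66


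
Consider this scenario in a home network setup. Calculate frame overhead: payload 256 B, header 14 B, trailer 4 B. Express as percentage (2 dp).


Given: payload = 256 B, header = 14 B, trailer = 4 B
Overhead bytes = header + trailer = 14 + 4 = 18
Total frame = payload + overhead = 256 + 18 = 274
Overhead % = 18 / 274 * 100 = 6.5693% -> 6.57% (2 dp)

6.57


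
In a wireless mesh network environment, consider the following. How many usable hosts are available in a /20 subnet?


Given: subnet mask /20
Host bits = 32 - 20 = 12
Total addresses = 2^12 = 4096
Usable hosts = 4096 - 2 (network + broadcast) = 4094

4094


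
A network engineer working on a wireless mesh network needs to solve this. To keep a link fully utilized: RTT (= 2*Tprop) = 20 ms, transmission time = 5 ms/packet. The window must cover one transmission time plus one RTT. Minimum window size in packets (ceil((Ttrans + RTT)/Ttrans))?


Given: Ttrans = 5 ms, RTT = 20 ms (= 2 * Tprop, Tprop = 10 ms)
Time until first ACK returns = Ttrans + RTT = 5 + 20 = 25 ms
Need W * Ttrans >= Ttrans + RTT  ->  W >= (Ttrans + RTT) / Ttrans
(Ttrans + RTT) / Ttrans = 25 / 5 = 5
W_min = ceil(5) = 5

5


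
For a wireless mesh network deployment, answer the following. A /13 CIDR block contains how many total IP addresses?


Given: CIDR prefix /13
Host bits = 32 - 13 = 19
Total addresses = 2^19 = 524288

524288


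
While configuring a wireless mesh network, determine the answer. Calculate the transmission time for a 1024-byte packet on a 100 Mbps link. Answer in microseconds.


Given: packet = 1024 bytes, bandwidth = 100 Mbps
Packet in bits = 1024 * 8 = 8192 bits
Bandwidth = 100 * 10^6 = 100000000 bps
Time = 8192 / 100000000 seconds
Time in us = 8192 * 10^6 / 100000000 = 81.92

81.92


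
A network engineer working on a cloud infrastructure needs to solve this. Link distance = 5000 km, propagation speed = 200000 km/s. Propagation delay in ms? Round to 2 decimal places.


Given: distance = 5000 km, speed = 200000 km/s
Delay = distance / speed = 5000 / 200000 seconds
Delay in ms = 5000 * 1000 / 200000
Delay = 25.0000 ms
Rounded to 2 dp = 25.00 ms

25.00


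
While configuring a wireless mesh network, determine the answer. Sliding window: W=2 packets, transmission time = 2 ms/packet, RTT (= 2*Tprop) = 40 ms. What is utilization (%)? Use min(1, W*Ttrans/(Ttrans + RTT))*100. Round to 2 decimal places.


Given: W = 2, Ttrans = 2 ms, RTT = 40 ms (= 2 * Tprop, Tprop = 20 ms)
Cycle time = Ttrans + RTT = 2 + 40 = 42 ms (first packet sent until its ACK returns)
W * Ttrans = 2 * 2 = 4 ms of sending per cycle
W * Ttrans / (Ttrans + RTT) = 4 / 42 = 0.095238
U = min(1, 0.095238) = 0.095238
U% = 9.52%

9.52


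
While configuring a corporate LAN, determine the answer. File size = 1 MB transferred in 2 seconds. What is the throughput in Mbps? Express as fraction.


Given: file = 1 MB, time = 2 s
File in Mb = 1 * 8 = 8 Mb
Throughput = 8 / 2 Mbps
Throughput = 4 Mbps

4


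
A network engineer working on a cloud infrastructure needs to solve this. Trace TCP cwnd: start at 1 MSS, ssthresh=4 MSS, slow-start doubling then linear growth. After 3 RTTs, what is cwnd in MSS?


RTT 0: cwnd = 1 MSS (initial)
RTT 1: cwnd = 2 MSS (slow start, doubled)
RTT 2: cwnd = 4 MSS (slow start, doubled)
RTT 3: cwnd = 5 MSS (congestion avoidance, +1)

5


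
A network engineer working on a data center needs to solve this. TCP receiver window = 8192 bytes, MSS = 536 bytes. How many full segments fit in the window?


Given: RWND = 8192 bytes, MSS = 536 bytes
Full segments = floor(RWND / MSS)
Full segments = floor(8192 / 536)
Full segments = floor(15.2836) = 15

15


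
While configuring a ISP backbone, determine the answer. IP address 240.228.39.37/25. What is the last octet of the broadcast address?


Given: IP = 240.228.39.37, prefix = /25
Host bits = 32 - 25 = 7
Network last octet = 37 AND mask = 0
Host part size = 2^7 - 1 = 127
Broadcast last octet = 0 OR 127 = 127

127


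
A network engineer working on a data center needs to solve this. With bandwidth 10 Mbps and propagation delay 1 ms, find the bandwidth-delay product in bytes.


Given: bandwidth = 10 Mbps, delay = 1 ms
BDP in bits = 10 * 10^6 * 1 / 1000
BDP in bits = 10000
BDP in bytes = 10000 / 8 = 1250

1250


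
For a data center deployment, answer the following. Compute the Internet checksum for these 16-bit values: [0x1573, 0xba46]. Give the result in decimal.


Given words: [0x1573, 0xba46]
Step 1: Sum all words
Raw sum = 5491 + 47686 = 53177
One's complement = ~53177 & 0xFFFF = 12358

12358


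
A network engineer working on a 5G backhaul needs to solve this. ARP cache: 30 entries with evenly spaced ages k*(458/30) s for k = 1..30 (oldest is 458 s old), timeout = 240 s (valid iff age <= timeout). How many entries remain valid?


Ages are k * 458/30 s for k = 1..30 (spacing = 15.2667 s).
Entry k is valid iff k * 458/30 <= 240 iff k <= 30 * 240 / 458 = 15.7205
n_valid = floor(15.7205) = 15
(n_stale = 30 - 15 = 15)

15


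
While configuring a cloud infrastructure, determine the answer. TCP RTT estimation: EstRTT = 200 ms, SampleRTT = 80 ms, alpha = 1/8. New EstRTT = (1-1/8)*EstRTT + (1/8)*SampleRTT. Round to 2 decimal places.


Given: EstRTT = 200 ms, SampleRTT = 80 ms, alpha = 1/8
New EstRTT = (1 - alpha) * EstRTT + alpha * SampleRTT
(7/8) * 200 = 175
(1/8) * 80 = 10
New EstRTT = 175 + 10 = 185 ms -> 185.00 ms (2 dp)

185.00


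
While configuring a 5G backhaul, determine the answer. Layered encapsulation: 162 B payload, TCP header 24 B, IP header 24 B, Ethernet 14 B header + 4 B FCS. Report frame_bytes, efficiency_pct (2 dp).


TCP segment = 162 + 24 = 186 B
IP packet = 186 + 24 = 210 B
Ethernet frame = 210 + 14 + 4 = 228 B
Efficiency = app / frame = 162 / 228 = 0.710526 = 71.0526% -> 71.05% (2 dp)

228, 71.05


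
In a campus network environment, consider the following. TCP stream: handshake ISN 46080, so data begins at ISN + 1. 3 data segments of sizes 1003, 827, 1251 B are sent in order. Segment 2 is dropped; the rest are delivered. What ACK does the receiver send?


SYN uses sequence number 46080; first data byte = ISN + 1 = 46081.
Segment 1: SEQ = 46081, len = 1003 B, covers [46081, 47083]
Segment 2: SEQ = 47084, len = 827 B, covers [47084, 47910] [LOST]
Segment 3: SEQ = 47911, len = 1251 B, covers [47911, 49161]
In-order data received: bytes [46081, 47083] (segments 1..1).
Segment 2 missing -> gap begins at byte 47084; later segments buffered out of order.
Cumulative ACK = next expected in-order byte = 46081 + 1003 = 47084

47084


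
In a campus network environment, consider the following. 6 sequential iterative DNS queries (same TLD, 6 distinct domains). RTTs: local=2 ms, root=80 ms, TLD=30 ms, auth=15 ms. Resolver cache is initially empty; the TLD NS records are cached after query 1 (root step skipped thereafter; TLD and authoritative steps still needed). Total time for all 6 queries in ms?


Lookup 1 (cold cache): local + root + TLD + auth = 2 + 80 + 30 + 15 = 127 ms
Lookups 2..6 (TLD NS cached -> skip root; new domain -> still ask TLD and auth): local + TLD + auth = 2 + 30 + 15 = 47 ms each
Remaining 5 lookups: 5 * 47 = 235 ms
Total = 127 + 235 = 362 ms

362


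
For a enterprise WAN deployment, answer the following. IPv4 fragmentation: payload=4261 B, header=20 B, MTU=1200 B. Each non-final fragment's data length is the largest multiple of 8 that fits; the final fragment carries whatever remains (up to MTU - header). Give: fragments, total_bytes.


Max data per non-final fragment = floor((MTU - header)/8)*8 = floor((1200 - 20)/8)*8 = floor(1180/8)*8 = 1176 B
Final fragment needs no 8-byte alignment: it can carry up to MTU - header = 1180 B
Non-final fragments needed = ceil((payload - 1180) / 1176) = ceil(3081/1176) = ceil(2.6199) = 3
Number of fragments = 3 + 1 = 4
Fragment sizes (data): 3 * 1176 B + 733 B (last, 733 <= 1180 OK)
Total bytes sent = payload + n_frags * header = 4261 + 4*20 = 4261 + 80 = 4341 B

4, 4341


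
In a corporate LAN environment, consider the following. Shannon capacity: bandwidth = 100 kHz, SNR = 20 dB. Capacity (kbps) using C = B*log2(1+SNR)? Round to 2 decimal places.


Given: B = 100 kHz, SNR = 20 dB
SNR linear = 10^(20/10) = 100
1 + SNR = 101
log2(101) = 6.6582114828
C = 100 * 1000 * 6.6582114828 = 665821.1483 bps
C = 665.821148 kbps -> 665.82 kbps (2 dp)

665.82


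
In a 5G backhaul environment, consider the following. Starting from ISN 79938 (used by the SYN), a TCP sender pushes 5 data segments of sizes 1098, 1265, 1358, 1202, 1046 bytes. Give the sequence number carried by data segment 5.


The SYN occupies sequence number ISN = 79938, so the first data byte is ISN + 1 = 79939.
SEQ of data segment i = (ISN + 1) + sum of payload sizes of segments 1..i-1.
Segment 1: SEQ = 79939, payload = 1098 bytes
Segment 2: SEQ = 81037, payload = 1265 bytes
Segment 3: SEQ = 82302, payload = 1358 bytes
Segment 4: SEQ = 83660, payload = 1202 bytes
Segment 5: SEQ = 84862, payload = 1046 bytes
SEQ of segment 5 = 79939 + 1098 + 1265 + 1358 + 1202 = 84862

84862


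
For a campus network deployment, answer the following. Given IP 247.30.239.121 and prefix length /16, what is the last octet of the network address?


Given: IP = 247.30.239.121, prefix = /16
Subnet mask = 255.255.0.0
Last octet of IP: 121
Last octet of mask: 0
Network last octet = 121 AND 0 = 0

0


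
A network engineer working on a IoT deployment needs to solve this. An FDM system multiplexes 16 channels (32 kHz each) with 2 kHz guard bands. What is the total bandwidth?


Given: 16 channels, 32 kHz each, guard = 2 kHz
Channel bandwidth = 16 * 32 = 512 kHz
Guard bands = 15 gaps * 2 kHz = 30 kHz
Total = 512 + 30 = 542 kHz

542


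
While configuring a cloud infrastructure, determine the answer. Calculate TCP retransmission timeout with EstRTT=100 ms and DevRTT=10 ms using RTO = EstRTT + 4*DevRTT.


Given: EstRTT = 100 ms, DevRTT = 10 ms
Timeout = EstRTT + 4 * DevRTT
4 * DevRTT = 4 * 10 = 40
Timeout = 100 + 40 = 140 ms

140


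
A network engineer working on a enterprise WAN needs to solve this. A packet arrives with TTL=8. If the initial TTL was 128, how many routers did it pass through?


Given: initial TTL = 128, received TTL = 8
Hops = initial TTL - received TTL
Hops = 128 - 8 = 120

120


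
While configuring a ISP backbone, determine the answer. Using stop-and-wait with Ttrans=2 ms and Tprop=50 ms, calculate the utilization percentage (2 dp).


Given: Ttrans = 2 ms, Tprop = 50 ms
RTT = 2 * Tprop = 2 * 50 = 100 ms
U = Ttrans / (Ttrans + RTT)
U = 2 / (2 + 100)
U = 2 / 102 = 0.019608
U% = 1.96%

1.96


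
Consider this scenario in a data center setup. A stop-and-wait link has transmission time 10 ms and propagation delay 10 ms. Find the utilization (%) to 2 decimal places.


Given: Ttrans = 10 ms, Tprop = 10 ms
RTT = 2 * Tprop = 2 * 10 = 20 ms
U = Ttrans / (Ttrans + RTT)
U = 10 / (10 + 20)
U = 10 / 30 = 0.333333
U% = 33.33%

33.33


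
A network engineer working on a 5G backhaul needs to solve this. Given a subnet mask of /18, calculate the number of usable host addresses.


Given: subnet mask /18
Host bits = 32 - 18 = 14
Total addresses = 2^14 = 16384
Usable hosts = 16384 - 2 (network + broadcast) = 16382

16382


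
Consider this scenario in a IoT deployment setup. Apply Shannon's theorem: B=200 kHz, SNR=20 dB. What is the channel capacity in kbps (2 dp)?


Given: B = 200 kHz, SNR = 20 dB
SNR linear = 10^(20/10) = 100
1 + SNR = 101
log2(101) = 6.6582114828
C = 200 * 1000 * 6.6582114828 = 1331642.2966 bps
C = 1331.642297 kbps -> 1331.64 kbps (2 dp)

1331.64


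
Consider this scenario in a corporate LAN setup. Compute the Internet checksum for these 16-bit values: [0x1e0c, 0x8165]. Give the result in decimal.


Given words: [0x1e0c, 0x8165]
Step 1: Sum all words
Raw sum = 7692 + 33125 = 40817
One's complement = ~40817 & 0xFFFF = 24718

24718
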